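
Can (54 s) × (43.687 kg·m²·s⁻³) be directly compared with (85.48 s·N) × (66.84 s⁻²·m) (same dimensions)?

Work out the base dimensions of each:
  (54 s) × (43.687 kg·m²·s⁻³):  [s] · [kg·m²·s⁻³] = kg·m²·s⁻²
  (85.48 s·N) × (66.84 s⁻²·m):  [kg·m·s⁻¹] · [m·s⁻²] = kg·m²·s⁻³
kg·m²·s⁻² ≠ kg·m²·s⁻³, so they cannot be added.

No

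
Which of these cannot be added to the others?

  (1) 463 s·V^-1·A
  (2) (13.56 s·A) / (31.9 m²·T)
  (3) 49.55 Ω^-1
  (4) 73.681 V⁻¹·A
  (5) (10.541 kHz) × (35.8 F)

(1)

Expand each in SI base units:
  (1) A·s·V⁻¹ = A·s·(J·C⁻¹)⁻¹ = kg⁻¹·m⁻²·s⁴·A²
  (2) [s·A] / [kg·m²·s⁻²·A⁻¹] = kg⁻¹·m⁻²·s³·A²
  (3) Ω⁻¹ = (V·A⁻¹)⁻¹ = kg⁻¹·m⁻²·s³·A²
  (4) A·V⁻¹ = A·(J·C⁻¹)⁻¹ = kg⁻¹·m⁻²·s³·A²
  (5) [s⁻¹] · [kg⁻¹·m⁻²·s⁴·A²] = kg⁻¹·m⁻²·s³·A²
All reduce to kg⁻¹·m⁻²·s³·A² except (1), which is kg⁻¹·m⁻²·s⁴·A².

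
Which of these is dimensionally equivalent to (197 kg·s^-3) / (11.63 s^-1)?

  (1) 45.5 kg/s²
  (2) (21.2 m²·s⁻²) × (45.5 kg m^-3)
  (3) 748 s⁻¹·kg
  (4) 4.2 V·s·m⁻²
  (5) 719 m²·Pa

Reference: [kg·s⁻³] / [s⁻¹] = kg·s⁻².
Each option:
  (1) kg·s⁻²  ← same
  (2) [m²·s⁻²] · [kg·m⁻³] = kg·m⁻¹·s⁻²
  (3) kg·s⁻¹
  (4) V·s·m⁻² = J·C⁻¹·s·m⁻² = kg·s⁻²·A⁻¹
  (5) Pa·m² = N·m⁻²·m² = kg·m·s⁻²
Only (1) matches kg·s⁻².

(1)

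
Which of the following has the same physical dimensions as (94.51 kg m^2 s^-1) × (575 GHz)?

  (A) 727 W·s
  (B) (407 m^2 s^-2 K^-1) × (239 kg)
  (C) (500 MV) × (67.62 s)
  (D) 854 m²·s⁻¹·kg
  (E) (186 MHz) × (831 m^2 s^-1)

Reference: [kg·m²·s⁻¹] · [s⁻¹] = kg·m²·s⁻².
Each option:
  (A) W·s = J·s⁻¹·s = kg·m²·s⁻²  ← same
  (B) [m²·s⁻²·K⁻¹] · [kg] = kg·m²·s⁻²·K⁻¹
  (C) [kg·m²·s⁻³·A⁻¹] · [s] = kg·m²·s⁻²·A⁻¹
  (D) kg·m²·s⁻¹
  (E) [s⁻¹] · [m²·s⁻¹] = m²·s⁻²
Only (A) matches kg·m²·s⁻².

(A)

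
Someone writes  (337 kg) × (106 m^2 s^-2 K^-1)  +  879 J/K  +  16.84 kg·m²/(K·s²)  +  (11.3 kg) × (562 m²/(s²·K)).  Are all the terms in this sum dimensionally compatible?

Reduce each to base SI dimensions:
  (337 kg) × (106 m^2 s^-2 K^-1):  [kg] · [m²·s⁻²·K⁻¹] = kg·m²·s⁻²·K⁻¹
  879 J/K:  J·K⁻¹ = N·m·K⁻¹ = kg·m²·s⁻²·K⁻¹
  16.84 kg·m²/(K·s²):  kg·m²·s⁻²·K⁻¹
  (11.3 kg) × (562 m²/(s²·K)):  [kg] · [m²·s⁻²·K⁻¹] = kg·m²·s⁻²·K⁻¹
Every term reduces to kg·m²·s⁻²·K⁻¹.

Yes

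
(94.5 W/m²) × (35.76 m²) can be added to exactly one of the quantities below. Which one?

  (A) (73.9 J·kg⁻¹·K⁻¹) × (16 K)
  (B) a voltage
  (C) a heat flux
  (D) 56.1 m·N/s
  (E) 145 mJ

Reference: [kg·s⁻³] · [m²] = kg·m²·s⁻³.
Each option:
  (A) [m²·s⁻²·K⁻¹] · [K] = m²·s⁻²
  (B) [voltage] = kg·m²·s⁻³·A⁻¹
  (C) [heat flux] = kg·s⁻³
  (D) N·m·s⁻¹ = kg·m·s⁻²·m·s⁻¹ = kg·m²·s⁻³  ← same
  (E) J = N·m = kg·m²·s⁻²
Only (D) matches kg·m²·s⁻³.

(D)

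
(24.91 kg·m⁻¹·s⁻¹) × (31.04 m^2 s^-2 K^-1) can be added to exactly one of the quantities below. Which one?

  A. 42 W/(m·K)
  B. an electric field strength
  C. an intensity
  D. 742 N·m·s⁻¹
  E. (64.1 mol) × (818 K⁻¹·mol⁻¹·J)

A.

Reference: [kg·m⁻¹·s⁻¹] · [m²·s⁻²·K⁻¹] = kg·m·s⁻³·K⁻¹.
Each option:
  A. W·m⁻¹·K⁻¹ = J·s⁻¹·m⁻¹·K⁻¹ = kg·m·s⁻³·K⁻¹  ← same
  B. [electric field strength] = kg·m·s⁻³·A⁻¹
  C. [intensity] = kg·s⁻³
  D. N·m·s⁻¹ = kg·m·s⁻²·m·s⁻¹ = kg·m²·s⁻³
  E. [mol] · [kg·m²·s⁻²·K⁻¹·mol⁻¹] = kg·m²·s⁻²·K⁻¹
Only A. matches kg·m·s⁻³·K⁻¹.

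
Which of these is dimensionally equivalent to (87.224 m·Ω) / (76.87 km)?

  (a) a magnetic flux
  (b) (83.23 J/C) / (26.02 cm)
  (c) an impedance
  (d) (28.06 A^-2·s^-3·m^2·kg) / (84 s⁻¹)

Reference: [kg·m³·s⁻³·A⁻²] / [m] = kg·m²·s⁻³·A⁻².
Each option:
  (a) [magnetic flux] = kg·m²·s⁻²·A⁻¹
  (b) [kg·m²·s⁻³·A⁻¹] / [m] = kg·m·s⁻³·A⁻¹
  (c) [impedance] = kg·m²·s⁻³·A⁻²  ← same
  (d) [kg·m²·s⁻³·A⁻²] / [s⁻¹] = kg·m²·s⁻²·A⁻²
Only (c) matches kg·m²·s⁻³·A⁻².

(c)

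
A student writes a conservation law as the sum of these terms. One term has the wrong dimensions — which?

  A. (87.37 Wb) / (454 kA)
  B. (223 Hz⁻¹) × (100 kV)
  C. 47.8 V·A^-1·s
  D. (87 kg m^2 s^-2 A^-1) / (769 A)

In SI base units:
  A. [kg·m²·s⁻²·A⁻¹] / [A] = kg·m²·s⁻²·A⁻²
  B. [s] · [kg·m²·s⁻³·A⁻¹] = kg·m²·s⁻²·A⁻¹
  C. V·s·A⁻¹ = J·C⁻¹·s·A⁻¹ = kg·m²·s⁻²·A⁻²
  D. [kg·m²·s⁻²·A⁻¹] / [A] = kg·m²·s⁻²·A⁻²
All reduce to kg·m²·s⁻²·A⁻² except B., which is kg·m²·s⁻²·A⁻¹.

B.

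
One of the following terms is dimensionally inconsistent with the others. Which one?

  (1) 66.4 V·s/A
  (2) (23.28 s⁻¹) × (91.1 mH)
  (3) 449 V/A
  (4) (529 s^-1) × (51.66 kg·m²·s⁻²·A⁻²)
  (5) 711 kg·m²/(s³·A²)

(1)

In SI base units:
  (1) V·s·A⁻¹ = J·C⁻¹·s·A⁻¹ = kg·m²·s⁻²·A⁻²
  (2) [s⁻¹] · [kg·m²·s⁻²·A⁻²] = kg·m²·s⁻³·A⁻²
  (3) V·A⁻¹ = J·C⁻¹·A⁻¹ = kg·m²·s⁻³·A⁻²
  (4) [s⁻¹] · [kg·m²·s⁻²·A⁻²] = kg·m²·s⁻³·A⁻²
  (5) kg·m²·s⁻³·A⁻²
All reduce to kg·m²·s⁻³·A⁻² except (1), which is kg·m²·s⁻²·A⁻².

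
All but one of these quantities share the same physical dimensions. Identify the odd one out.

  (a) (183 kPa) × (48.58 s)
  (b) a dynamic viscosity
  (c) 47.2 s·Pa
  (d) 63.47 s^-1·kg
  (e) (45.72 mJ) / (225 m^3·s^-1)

(d)

Expand each in SI base units:
  (a) [kg·m⁻¹·s⁻²] · [s] = kg·m⁻¹·s⁻¹
  (b) [dynamic viscosity] = kg·m⁻¹·s⁻¹
  (c) Pa·s = N·m⁻²·s = kg·m⁻¹·s⁻¹
  (d) kg·s⁻¹
  (e) [kg·m²·s⁻²] / [m³·s⁻¹] = kg·m⁻¹·s⁻¹
All reduce to kg·m⁻¹·s⁻¹ except (d), which is kg·s⁻¹.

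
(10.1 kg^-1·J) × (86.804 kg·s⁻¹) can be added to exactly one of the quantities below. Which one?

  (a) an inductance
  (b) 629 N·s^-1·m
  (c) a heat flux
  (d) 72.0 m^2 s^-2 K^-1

(b)

Reference: [m²·s⁻²] · [kg·s⁻¹] = kg·m²·s⁻³.
Each option:
  (a) [inductance] = kg·m²·s⁻²·A⁻²
  (b) N·m·s⁻¹ = kg·m·s⁻²·m·s⁻¹ = kg·m²·s⁻³  ← same
  (c) [heat flux] = kg·s⁻³
  (d) m²·s⁻²·K⁻¹
Only (b) matches kg·m²·s⁻³.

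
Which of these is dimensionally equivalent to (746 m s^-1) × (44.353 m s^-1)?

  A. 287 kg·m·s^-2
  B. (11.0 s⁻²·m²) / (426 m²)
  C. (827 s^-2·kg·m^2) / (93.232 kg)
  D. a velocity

C.

Reference: [m·s⁻¹] · [m·s⁻¹] = m²·s⁻².
Each option:
  A. kg·m·s⁻²
  B. [m²·s⁻²] / [m²] = s⁻²
  C. [kg·m²·s⁻²] / [kg] = m²·s⁻²  ← same
  D. [velocity] = m·s⁻¹
Only C. matches m²·s⁻².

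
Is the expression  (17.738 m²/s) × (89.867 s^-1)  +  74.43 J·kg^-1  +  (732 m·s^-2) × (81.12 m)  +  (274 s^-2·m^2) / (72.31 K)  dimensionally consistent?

No

Dimensions:
  (17.738 m²/s) × (89.867 s^-1):  [m²·s⁻¹] · [s⁻¹] = m²·s⁻²
  74.43 J·kg^-1:  J·kg⁻¹ = N·m·kg⁻¹ = m²·s⁻²
  (732 m·s^-2) × (81.12 m):  [m·s⁻²] · [m] = m²·s⁻²
  (274 s^-2·m^2) / (72.31 K):  [m²·s⁻²] / [K] = m²·s⁻²·K⁻¹
The terms do not share a single dimension (m²·s⁻² vs m²·s⁻²·K⁻¹).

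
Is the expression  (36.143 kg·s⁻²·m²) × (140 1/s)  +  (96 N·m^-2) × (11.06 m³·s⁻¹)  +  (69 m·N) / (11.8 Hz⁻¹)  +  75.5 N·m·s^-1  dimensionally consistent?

Yes

Reduce each to base SI dimensions:
  (36.143 kg·s⁻²·m²) × (140 1/s):  [kg·m²·s⁻²] · [s⁻¹] = kg·m²·s⁻³
  (96 N·m^-2) × (11.06 m³·s⁻¹):  [kg·m⁻¹·s⁻²] · [m³·s⁻¹] = kg·m²·s⁻³
  (69 m·N) / (11.8 Hz⁻¹):  [kg·m²·s⁻²] / [s] = kg·m²·s⁻³
  75.5 N·m·s^-1:  N·m·s⁻¹ = kg·m·s⁻²·m·s⁻¹ = kg·m²·s⁻³
Every term reduces to kg·m²·s⁻³.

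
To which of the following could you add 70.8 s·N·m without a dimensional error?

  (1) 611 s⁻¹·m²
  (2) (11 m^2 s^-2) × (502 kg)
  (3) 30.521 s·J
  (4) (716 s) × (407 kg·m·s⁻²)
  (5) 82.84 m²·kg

Reference: N·m·s = kg·m·s⁻²·m·s = kg·m²·s⁻¹.
Each option:
  (1) m²·s⁻¹
  (2) [m²·s⁻²] · [kg] = kg·m²·s⁻²
  (3) J·s = N·m·s = kg·m²·s⁻¹  ← same
  (4) [s] · [kg·m·s⁻²] = kg·m·s⁻¹
  (5) kg·m²
Only (3) matches kg·m²·s⁻¹.

(3)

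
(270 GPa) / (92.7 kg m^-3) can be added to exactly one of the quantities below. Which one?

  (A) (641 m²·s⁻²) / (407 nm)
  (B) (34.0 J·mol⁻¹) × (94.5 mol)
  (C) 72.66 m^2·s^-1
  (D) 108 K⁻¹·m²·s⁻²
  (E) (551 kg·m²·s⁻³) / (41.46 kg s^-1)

(E)

Reference: [kg·m⁻¹·s⁻²] / [kg·m⁻³] = m²·s⁻².
Each option:
  (A) [m²·s⁻²] / [m] = m·s⁻²
  (B) [kg·m²·s⁻²·mol⁻¹] · [mol] = kg·m²·s⁻²
  (C) m²·s⁻¹
  (D) m²·s⁻²·K⁻¹
  (E) [kg·m²·s⁻³] / [kg·s⁻¹] = m²·s⁻²  ← same
Only (E) matches m²·s⁻².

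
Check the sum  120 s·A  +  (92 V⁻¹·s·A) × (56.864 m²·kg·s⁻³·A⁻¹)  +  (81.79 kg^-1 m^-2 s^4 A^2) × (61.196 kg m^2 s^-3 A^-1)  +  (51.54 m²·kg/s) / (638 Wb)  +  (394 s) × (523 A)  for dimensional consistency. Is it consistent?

Yes

Reduce each to base SI dimensions:
  120 s·A:  A·s = s·A
  (92 V⁻¹·s·A) × (56.864 m²·kg·s⁻³·A⁻¹):  [kg⁻¹·m⁻²·s⁴·A²] · [kg·m²·s⁻³·A⁻¹] = s·A
  (81.79 kg^-1 m^-2 s^4 A^2) × (61.196 kg m^2 s^-3 A^-1):  [kg⁻¹·m⁻²·s⁴·A²] · [kg·m²·s⁻³·A⁻¹] = s·A
  (51.54 m²·kg/s) / (638 Wb):  [kg·m²·s⁻¹] / [kg·m²·s⁻²·A⁻¹] = s·A
  (394 s) × (523 A):  [s] · [A] = s·A
Every term reduces to s·A.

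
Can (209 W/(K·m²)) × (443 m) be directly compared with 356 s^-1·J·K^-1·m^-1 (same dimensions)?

Work out the base dimensions of each:
  (209 W/(K·m²)) × (443 m):  [kg·s⁻³·K⁻¹] · [m] = kg·m·s⁻³·K⁻¹
  356 s^-1·J·K^-1·m^-1:  J·s⁻¹·m⁻¹·K⁻¹ = N·m·s⁻¹·m⁻¹·K⁻¹ = kg·m·s⁻³·K⁻¹
Both are kg·m·s⁻³·K⁻¹, so they have the same dimensions and can be added.

Yes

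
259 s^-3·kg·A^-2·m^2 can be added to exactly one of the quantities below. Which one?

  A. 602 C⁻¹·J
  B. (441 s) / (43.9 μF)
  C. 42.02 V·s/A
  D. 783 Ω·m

B.

Reference: kg·m²·s⁻³·A⁻².
Each option:
  A. J·C⁻¹ = N·m·(s·A)⁻¹ = kg·m²·s⁻³·A⁻¹
  B. [s] / [kg⁻¹·m⁻²·s⁴·A²] = kg·m²·s⁻³·A⁻²  ← same
  C. V·s·A⁻¹ = J·C⁻¹·s·A⁻¹ = kg·m²·s⁻²·A⁻²
  D. Ω·m = V·A⁻¹·m = kg·m³·s⁻³·A⁻²
Only B. matches kg·m²·s⁻³·A⁻².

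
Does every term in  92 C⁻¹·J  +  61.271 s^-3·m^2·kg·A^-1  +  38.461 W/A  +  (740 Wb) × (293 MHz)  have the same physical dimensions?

Work out the base dimensions of each:
  92 C⁻¹·J:  J·C⁻¹ = N·m·(s·A)⁻¹ = kg·m²·s⁻³·A⁻¹
  61.271 s^-3·m^2·kg·A^-1:  kg·m²·s⁻³·A⁻¹
  38.461 W/A:  W·A⁻¹ = J·s⁻¹·A⁻¹ = kg·m²·s⁻³·A⁻¹
  (740 Wb) × (293 MHz):  [kg·m²·s⁻²·A⁻¹] · [s⁻¹] = kg·m²·s⁻³·A⁻¹
Every term reduces to kg·m²·s⁻³·A⁻¹.

Yes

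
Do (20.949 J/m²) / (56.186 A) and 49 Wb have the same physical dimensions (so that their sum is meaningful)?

No

Reduce each to base SI dimensions:
  (20.949 J/m²) / (56.186 A):  [kg·s⁻²] / [A] = kg·s⁻²·A⁻¹
  49 Wb:  Wb = V·s = kg·m²·s⁻²·A⁻¹
kg·s⁻²·A⁻¹ ≠ kg·m²·s⁻²·A⁻¹, so they cannot be added.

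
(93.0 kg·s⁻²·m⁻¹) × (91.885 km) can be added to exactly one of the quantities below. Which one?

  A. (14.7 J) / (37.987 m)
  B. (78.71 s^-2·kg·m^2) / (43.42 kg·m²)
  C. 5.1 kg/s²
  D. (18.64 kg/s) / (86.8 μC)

Reference: [kg·m⁻¹·s⁻²] · [m] = kg·s⁻².
Each option:
  A. [kg·m²·s⁻²] / [m] = kg·m·s⁻²
  B. [kg·m²·s⁻²] / [kg·m²] = s⁻²
  C. kg·s⁻²  ← same
  D. [kg·s⁻¹] / [s·A] = kg·s⁻²·A⁻¹
Only C. matches kg·s⁻².

C.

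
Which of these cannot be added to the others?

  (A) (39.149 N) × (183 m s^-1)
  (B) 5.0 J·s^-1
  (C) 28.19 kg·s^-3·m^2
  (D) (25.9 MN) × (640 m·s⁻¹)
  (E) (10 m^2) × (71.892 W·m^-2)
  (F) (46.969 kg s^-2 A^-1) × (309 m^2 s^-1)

Work out the base dimensions of each:
  (A) [kg·m·s⁻²] · [m·s⁻¹] = kg·m²·s⁻³
  (B) J·s⁻¹ = N·m·s⁻¹ = kg·m²·s⁻³
  (C) kg·m²·s⁻³
  (D) [kg·m·s⁻²] · [m·s⁻¹] = kg·m²·s⁻³
  (E) [m²] · [kg·s⁻³] = kg·m²·s⁻³
  (F) [kg·s⁻²·A⁻¹] · [m²·s⁻¹] = kg·m²·s⁻³·A⁻¹
All reduce to kg·m²·s⁻³ except (F), which is kg·m²·s⁻³·A⁻¹.

(F)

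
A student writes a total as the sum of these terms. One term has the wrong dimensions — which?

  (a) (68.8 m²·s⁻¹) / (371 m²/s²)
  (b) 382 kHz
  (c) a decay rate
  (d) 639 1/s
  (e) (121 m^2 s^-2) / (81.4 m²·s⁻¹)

(a)

Work out the base dimensions of each:
  (a) [m²·s⁻¹] / [m²·s⁻²] = s
  (b) Hz = s⁻¹
  (c) [decay rate] = s⁻¹
  (d) s⁻¹
  (e) [m²·s⁻²] / [m²·s⁻¹] = s⁻¹
All reduce to s⁻¹ except (a), which is s.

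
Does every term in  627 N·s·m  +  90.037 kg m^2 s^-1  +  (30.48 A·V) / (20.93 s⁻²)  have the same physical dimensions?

Reduce each to base SI dimensions:
  627 N·s·m:  N·m·s = kg·m·s⁻²·m·s = kg·m²·s⁻¹
  90.037 kg m^2 s^-1:  kg·m²·s⁻¹
  (30.48 A·V) / (20.93 s⁻²):  [kg·m²·s⁻³] / [s⁻²] = kg·m²·s⁻¹
Every term reduces to kg·m²·s⁻¹.

Yes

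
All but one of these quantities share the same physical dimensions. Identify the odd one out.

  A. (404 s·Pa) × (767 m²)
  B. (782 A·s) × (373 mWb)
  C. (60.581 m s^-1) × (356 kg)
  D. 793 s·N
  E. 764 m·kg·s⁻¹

B.

Work out the base dimensions of each:
  A. [kg·m⁻¹·s⁻¹] · [m²] = kg·m·s⁻¹
  B. [s·A] · [kg·m²·s⁻²·A⁻¹] = kg·m²·s⁻¹
  C. [m·s⁻¹] · [kg] = kg·m·s⁻¹
  D. N·s = kg·m·s⁻²·s = kg·m·s⁻¹
  E. kg·m·s⁻¹
All reduce to kg·m·s⁻¹ except B., which is kg·m²·s⁻¹.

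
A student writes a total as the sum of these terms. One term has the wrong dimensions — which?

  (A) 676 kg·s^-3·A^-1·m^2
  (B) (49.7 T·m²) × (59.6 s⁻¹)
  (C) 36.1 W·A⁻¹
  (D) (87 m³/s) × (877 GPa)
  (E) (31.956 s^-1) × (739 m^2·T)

Reduce each to base SI dimensions:
  (A) kg·m²·s⁻³·A⁻¹
  (B) [kg·m²·s⁻²·A⁻¹] · [s⁻¹] = kg·m²·s⁻³·A⁻¹
  (C) W·A⁻¹ = J·s⁻¹·A⁻¹ = kg·m²·s⁻³·A⁻¹
  (D) [m³·s⁻¹] · [kg·m⁻¹·s⁻²] = kg·m²·s⁻³
  (E) [s⁻¹] · [kg·m²·s⁻²·A⁻¹] = kg·m²·s⁻³·A⁻¹
All reduce to kg·m²·s⁻³·A⁻¹ except (D), which is kg·m²·s⁻³.

(D)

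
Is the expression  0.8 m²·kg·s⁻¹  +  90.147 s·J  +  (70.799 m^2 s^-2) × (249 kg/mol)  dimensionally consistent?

No

Expand each in SI base units:
  0.8 m²·kg·s⁻¹:  kg·m²·s⁻¹
  90.147 s·J:  J·s = N·m·s = kg·m²·s⁻¹
  (70.799 m^2 s^-2) × (249 kg/mol):  [m²·s⁻²] · [kg·mol⁻¹] = kg·m²·s⁻²·mol⁻¹
The terms do not share a single dimension (kg·m²·s⁻²·mol⁻¹ vs kg·m²·s⁻¹).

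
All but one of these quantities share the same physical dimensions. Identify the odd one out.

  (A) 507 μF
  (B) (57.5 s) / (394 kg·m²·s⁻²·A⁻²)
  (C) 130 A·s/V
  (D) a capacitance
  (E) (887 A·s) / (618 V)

Reduce each to base SI dimensions:
  (A) F = C·V⁻¹ = kg⁻¹·m⁻²·s⁴·A²
  (B) [s] / [kg·m²·s⁻²·A⁻²] = kg⁻¹·m⁻²·s³·A²
  (C) A·s·V⁻¹ = A·s·(J·C⁻¹)⁻¹ = kg⁻¹·m⁻²·s⁴·A²
  (D) [capacitance] = kg⁻¹·m⁻²·s⁴·A²
  (E) [s·A] / [kg·m²·s⁻³·A⁻¹] = kg⁻¹·m⁻²·s⁴·A²
All reduce to kg⁻¹·m⁻²·s⁴·A² except (B), which is kg⁻¹·m⁻²·s³·A².

(B)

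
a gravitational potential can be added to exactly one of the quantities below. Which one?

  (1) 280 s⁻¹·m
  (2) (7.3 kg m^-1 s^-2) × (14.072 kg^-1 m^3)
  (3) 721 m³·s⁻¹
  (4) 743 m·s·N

(2)

Reference: [gravitational potential] = m²·s⁻².
Each option:
  (1) m·s⁻¹
  (2) [kg·m⁻¹·s⁻²] · [kg⁻¹·m³] = m²·s⁻²  ← same
  (3) m³·s⁻¹
  (4) N·m·s = kg·m·s⁻²·m·s = kg·m²·s⁻¹
Only (2) matches m²·s⁻².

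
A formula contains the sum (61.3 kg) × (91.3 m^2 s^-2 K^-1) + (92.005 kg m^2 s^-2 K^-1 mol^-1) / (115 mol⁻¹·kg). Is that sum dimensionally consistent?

No

Work out the base dimensions of each:
  (61.3 kg) × (91.3 m^2 s^-2 K^-1):  [kg] · [m²·s⁻²·K⁻¹] = kg·m²·s⁻²·K⁻¹
  (92.005 kg m^2 s^-2 K^-1 mol^-1) / (115 mol⁻¹·kg):  [kg·m²·s⁻²·K⁻¹·mol⁻¹] / [kg·mol⁻¹] = m²·s⁻²·K⁻¹
kg·m²·s⁻²·K⁻¹ ≠ m²·s⁻²·K⁻¹, so they cannot be added.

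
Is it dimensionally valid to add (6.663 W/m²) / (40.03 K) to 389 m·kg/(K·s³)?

Expand each in SI base units:
  (6.663 W/m²) / (40.03 K):  [kg·s⁻³] / [K] = kg·s⁻³·K⁻¹
  389 m·kg/(K·s³):  kg·m·s⁻³·K⁻¹
kg·s⁻³·K⁻¹ ≠ kg·m·s⁻³·K⁻¹, so they cannot be added.

No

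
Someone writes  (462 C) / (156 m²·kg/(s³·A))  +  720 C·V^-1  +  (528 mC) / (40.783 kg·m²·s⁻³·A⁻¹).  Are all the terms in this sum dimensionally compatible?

In SI base units:
  (462 C) / (156 m²·kg/(s³·A)):  [s·A] / [kg·m²·s⁻³·A⁻¹] = kg⁻¹·m⁻²·s⁴·A²
  720 C·V^-1:  C·V⁻¹ = s·A·(J·C⁻¹)⁻¹ = kg⁻¹·m⁻²·s⁴·A²
  (528 mC) / (40.783 kg·m²·s⁻³·A⁻¹):  [s·A] / [kg·m²·s⁻³·A⁻¹] = kg⁻¹·m⁻²·s⁴·A²
Every term reduces to kg⁻¹·m⁻²·s⁴·A².

Yes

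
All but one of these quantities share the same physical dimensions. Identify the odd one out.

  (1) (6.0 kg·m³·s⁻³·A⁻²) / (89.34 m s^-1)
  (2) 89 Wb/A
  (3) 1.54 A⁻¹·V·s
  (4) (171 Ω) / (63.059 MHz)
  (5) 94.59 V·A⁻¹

(5)

Reduce each to base SI dimensions:
  (1) [kg·m³·s⁻³·A⁻²] / [m·s⁻¹] = kg·m²·s⁻²·A⁻²
  (2) Wb·A⁻¹ = V·s·A⁻¹ = kg·m²·s⁻²·A⁻²
  (3) V·s·A⁻¹ = J·C⁻¹·s·A⁻¹ = kg·m²·s⁻²·A⁻²
  (4) [kg·m²·s⁻³·A⁻²] / [s⁻¹] = kg·m²·s⁻²·A⁻²
  (5) V·A⁻¹ = J·C⁻¹·A⁻¹ = kg·m²·s⁻³·A⁻²
All reduce to kg·m²·s⁻²·A⁻² except (5), which is kg·m²·s⁻³·A⁻².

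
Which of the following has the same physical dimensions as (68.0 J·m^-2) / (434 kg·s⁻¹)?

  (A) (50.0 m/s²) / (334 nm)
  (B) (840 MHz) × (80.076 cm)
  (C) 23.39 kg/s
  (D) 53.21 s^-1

(D)

Reference: [kg·s⁻²] / [kg·s⁻¹] = s⁻¹.
Each option:
  (A) [m·s⁻²] / [m] = s⁻²
  (B) [s⁻¹] · [m] = m·s⁻¹
  (C) kg·s⁻¹
  (D) s⁻¹  ← same
Only (D) matches s⁻¹.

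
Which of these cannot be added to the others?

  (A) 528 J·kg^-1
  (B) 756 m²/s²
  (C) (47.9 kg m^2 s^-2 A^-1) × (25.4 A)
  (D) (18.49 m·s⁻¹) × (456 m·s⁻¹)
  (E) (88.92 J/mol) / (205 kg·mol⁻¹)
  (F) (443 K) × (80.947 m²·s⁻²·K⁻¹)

(C)

Reduce each to base SI dimensions:
  (A) J·kg⁻¹ = N·m·kg⁻¹ = m²·s⁻²
  (B) m²·s⁻²
  (C) [kg·m²·s⁻²·A⁻¹] · [A] = kg·m²·s⁻²
  (D) [m·s⁻¹] · [m·s⁻¹] = m²·s⁻²
  (E) [kg·m²·s⁻²·mol⁻¹] / [kg·mol⁻¹] = m²·s⁻²
  (F) [K] · [m²·s⁻²·K⁻¹] = m²·s⁻²
All reduce to m²·s⁻² except (C), which is kg·m²·s⁻².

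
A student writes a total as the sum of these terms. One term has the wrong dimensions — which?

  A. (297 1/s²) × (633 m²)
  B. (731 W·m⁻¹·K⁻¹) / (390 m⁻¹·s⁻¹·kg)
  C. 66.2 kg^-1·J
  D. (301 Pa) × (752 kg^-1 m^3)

Work out the base dimensions of each:
  A. [s⁻²] · [m²] = m²·s⁻²
  B. [kg·m·s⁻³·K⁻¹] / [kg·m⁻¹·s⁻¹] = m²·s⁻²·K⁻¹
  C. J·kg⁻¹ = N·m·kg⁻¹ = m²·s⁻²
  D. [kg·m⁻¹·s⁻²] · [kg⁻¹·m³] = m²·s⁻²
All reduce to m²·s⁻² except B., which is m²·s⁻²·K⁻¹.

B.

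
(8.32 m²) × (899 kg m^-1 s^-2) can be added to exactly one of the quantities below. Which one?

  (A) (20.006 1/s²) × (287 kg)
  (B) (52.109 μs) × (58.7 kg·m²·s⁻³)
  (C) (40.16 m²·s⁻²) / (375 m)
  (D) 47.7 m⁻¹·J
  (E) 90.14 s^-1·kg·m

Reference: [m²] · [kg·m⁻¹·s⁻²] = kg·m·s⁻².
Each option:
  (A) [s⁻²] · [kg] = kg·s⁻²
  (B) [s] · [kg·m²·s⁻³] = kg·m²·s⁻²
  (C) [m²·s⁻²] / [m] = m·s⁻²
  (D) J·m⁻¹ = N·m·m⁻¹ = kg·m·s⁻²  ← same
  (E) kg·m·s⁻¹
Only (D) matches kg·m·s⁻².

(D)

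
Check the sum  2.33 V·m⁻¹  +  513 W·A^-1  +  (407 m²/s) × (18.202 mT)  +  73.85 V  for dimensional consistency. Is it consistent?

Expand each in SI base units:
  2.33 V·m⁻¹:  V·m⁻¹ = J·C⁻¹·m⁻¹ = kg·m·s⁻³·A⁻¹
  513 W·A^-1:  W·A⁻¹ = J·s⁻¹·A⁻¹ = kg·m²·s⁻³·A⁻¹
  (407 m²/s) × (18.202 mT):  [m²·s⁻¹] · [kg·s⁻²·A⁻¹] = kg·m²·s⁻³·A⁻¹
  73.85 V:  V = J·C⁻¹ = kg·m²·s⁻³·A⁻¹
The terms do not share a single dimension (kg·m²·s⁻³·A⁻¹ vs kg·m·s⁻³·A⁻¹).

No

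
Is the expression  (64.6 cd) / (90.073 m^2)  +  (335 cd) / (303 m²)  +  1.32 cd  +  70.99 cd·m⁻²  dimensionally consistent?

Expand each in SI base units:
  (64.6 cd) / (90.073 m^2):  [cd] / [m²] = m⁻²·cd
  (335 cd) / (303 m²):  [cd] / [m²] = m⁻²·cd
  1.32 cd:  cd
  70.99 cd·m⁻²:  cd·m⁻² = m⁻²·cd
The terms do not share a single dimension (cd vs m⁻²·cd).

No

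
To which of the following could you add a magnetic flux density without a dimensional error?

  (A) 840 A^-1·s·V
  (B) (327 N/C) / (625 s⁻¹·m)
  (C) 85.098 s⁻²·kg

Reference: [magnetic flux density] = kg·s⁻²·A⁻¹.
Each option:
  (A) V·s·A⁻¹ = J·C⁻¹·s·A⁻¹ = kg·m²·s⁻²·A⁻²
  (B) [kg·m·s⁻³·A⁻¹] / [m·s⁻¹] = kg·s⁻²·A⁻¹  ← same
  (C) kg·s⁻²
Only (B) matches kg·s⁻²·A⁻¹.

(B)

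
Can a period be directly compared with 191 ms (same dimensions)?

Yes

In SI base units:
  a period:  [period] = s
  191 ms:  s
Both are s, so they have the same dimensions and can be added.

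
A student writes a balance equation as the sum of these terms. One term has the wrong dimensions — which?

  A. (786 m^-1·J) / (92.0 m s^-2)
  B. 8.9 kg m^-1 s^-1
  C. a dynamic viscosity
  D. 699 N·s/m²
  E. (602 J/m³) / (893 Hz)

A.

In SI base units:
  A. [kg·m·s⁻²] / [m·s⁻²] = kg
  B. kg·m⁻¹·s⁻¹
  C. [dynamic viscosity] = kg·m⁻¹·s⁻¹
  D. N·s·m⁻² = kg·m·s⁻²·s·m⁻² = kg·m⁻¹·s⁻¹
  E. [kg·m⁻¹·s⁻²] / [s⁻¹] = kg·m⁻¹·s⁻¹
All reduce to kg·m⁻¹·s⁻¹ except A., which is kg.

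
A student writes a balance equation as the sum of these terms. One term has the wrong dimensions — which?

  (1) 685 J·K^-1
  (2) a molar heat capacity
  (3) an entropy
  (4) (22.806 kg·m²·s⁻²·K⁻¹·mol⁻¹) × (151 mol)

Expand each in SI base units:
  (1) J·K⁻¹ = N·m·K⁻¹ = kg·m²·s⁻²·K⁻¹
  (2) [molar heat capacity] = kg·m²·s⁻²·K⁻¹·mol⁻¹
  (3) [entropy] = kg·m²·s⁻²·K⁻¹
  (4) [kg·m²·s⁻²·K⁻¹·mol⁻¹] · [mol] = kg·m²·s⁻²·K⁻¹
All reduce to kg·m²·s⁻²·K⁻¹ except (2), which is kg·m²·s⁻²·K⁻¹·mol⁻¹.

(2)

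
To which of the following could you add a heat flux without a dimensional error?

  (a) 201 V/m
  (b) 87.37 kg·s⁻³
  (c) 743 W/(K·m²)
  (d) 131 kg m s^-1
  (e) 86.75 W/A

Reference: [heat flux] = kg·s⁻³.
Each option:
  (a) V·m⁻¹ = J·C⁻¹·m⁻¹ = kg·m·s⁻³·A⁻¹
  (b) kg·s⁻³  ← same
  (c) W·m⁻²·K⁻¹ = J·s⁻¹·m⁻²·K⁻¹ = kg·s⁻³·K⁻¹
  (d) kg·m·s⁻¹
  (e) W·A⁻¹ = J·s⁻¹·A⁻¹ = kg·m²·s⁻³·A⁻¹
Only (b) matches kg·s⁻³.

(b)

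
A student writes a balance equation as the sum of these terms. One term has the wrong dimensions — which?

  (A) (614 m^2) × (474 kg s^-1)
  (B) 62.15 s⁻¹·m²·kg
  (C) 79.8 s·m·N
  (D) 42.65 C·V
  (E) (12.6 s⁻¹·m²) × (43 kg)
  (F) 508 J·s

Expand each in SI base units:
  (A) [m²] · [kg·s⁻¹] = kg·m²·s⁻¹
  (B) kg·m²·s⁻¹
  (C) N·m·s = kg·m·s⁻²·m·s = kg·m²·s⁻¹
  (D) C·V = s·A·J·C⁻¹ = kg·m²·s⁻²
  (E) [m²·s⁻¹] · [kg] = kg·m²·s⁻¹
  (F) J·s = N·m·s = kg·m²·s⁻¹
All reduce to kg·m²·s⁻¹ except (D), which is kg·m²·s⁻².

(D)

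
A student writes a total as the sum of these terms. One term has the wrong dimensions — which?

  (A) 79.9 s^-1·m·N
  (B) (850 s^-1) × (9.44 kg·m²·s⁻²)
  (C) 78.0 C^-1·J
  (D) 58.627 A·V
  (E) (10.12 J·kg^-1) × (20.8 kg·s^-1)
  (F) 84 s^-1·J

Dimensions:
  (A) N·m·s⁻¹ = kg·m·s⁻²·m·s⁻¹ = kg·m²·s⁻³
  (B) [s⁻¹] · [kg·m²·s⁻²] = kg·m²·s⁻³
  (C) J·C⁻¹ = N·m·(s·A)⁻¹ = kg·m²·s⁻³·A⁻¹
  (D) V·A = J·C⁻¹·A = kg·m²·s⁻³
  (E) [m²·s⁻²] · [kg·s⁻¹] = kg·m²·s⁻³
  (F) J·s⁻¹ = N·m·s⁻¹ = kg·m²·s⁻³
All reduce to kg·m²·s⁻³ except (C), which is kg·m²·s⁻³·A⁻¹.

(C)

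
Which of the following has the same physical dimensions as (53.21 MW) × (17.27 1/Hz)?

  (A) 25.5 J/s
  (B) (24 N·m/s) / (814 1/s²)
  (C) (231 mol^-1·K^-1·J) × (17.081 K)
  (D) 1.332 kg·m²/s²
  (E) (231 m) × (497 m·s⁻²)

(D)

Reference: [kg·m²·s⁻³] · [s] = kg·m²·s⁻².
Each option:
  (A) J·s⁻¹ = N·m·s⁻¹ = kg·m²·s⁻³
  (B) [kg·m²·s⁻³] / [s⁻²] = kg·m²·s⁻¹
  (C) [kg·m²·s⁻²·K⁻¹·mol⁻¹] · [K] = kg·m²·s⁻²·mol⁻¹
  (D) kg·m²·s⁻²  ← same
  (E) [m] · [m·s⁻²] = m²·s⁻²
Only (D) matches kg·m²·s⁻².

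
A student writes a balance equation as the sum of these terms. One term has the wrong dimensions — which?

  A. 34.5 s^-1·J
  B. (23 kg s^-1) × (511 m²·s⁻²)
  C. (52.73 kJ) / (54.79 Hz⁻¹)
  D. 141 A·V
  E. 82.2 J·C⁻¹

Work out the base dimensions of each:
  A. J·s⁻¹ = N·m·s⁻¹ = kg·m²·s⁻³
  B. [kg·s⁻¹] · [m²·s⁻²] = kg·m²·s⁻³
  C. [kg·m²·s⁻²] / [s] = kg·m²·s⁻³
  D. V·A = J·C⁻¹·A = kg·m²·s⁻³
  E. J·C⁻¹ = N·m·(s·A)⁻¹ = kg·m²·s⁻³·A⁻¹
All reduce to kg·m²·s⁻³ except E., which is kg·m²·s⁻³·A⁻¹.

E.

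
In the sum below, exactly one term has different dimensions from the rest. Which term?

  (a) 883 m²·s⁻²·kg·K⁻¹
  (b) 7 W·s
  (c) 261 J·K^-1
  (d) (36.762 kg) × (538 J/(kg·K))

Expand each in SI base units:
  (a) kg·m²·s⁻²·K⁻¹
  (b) W·s = J·s⁻¹·s = kg·m²·s⁻²
  (c) J·K⁻¹ = N·m·K⁻¹ = kg·m²·s⁻²·K⁻¹
  (d) [kg] · [m²·s⁻²·K⁻¹] = kg·m²·s⁻²·K⁻¹
All reduce to kg·m²·s⁻²·K⁻¹ except (b), which is kg·m²·s⁻².

(b)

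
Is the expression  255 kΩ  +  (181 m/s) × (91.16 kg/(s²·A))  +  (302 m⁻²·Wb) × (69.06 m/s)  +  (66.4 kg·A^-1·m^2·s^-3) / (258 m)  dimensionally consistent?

Expand each in SI base units:
  255 kΩ:  Ω = V·A⁻¹ = kg·m²·s⁻³·A⁻²
  (181 m/s) × (91.16 kg/(s²·A)):  [m·s⁻¹] · [kg·s⁻²·A⁻¹] = kg·m·s⁻³·A⁻¹
  (302 m⁻²·Wb) × (69.06 m/s):  [kg·s⁻²·A⁻¹] · [m·s⁻¹] = kg·m·s⁻³·A⁻¹
  (66.4 kg·A^-1·m^2·s^-3) / (258 m):  [kg·m²·s⁻³·A⁻¹] / [m] = kg·m·s⁻³·A⁻¹
The terms do not share a single dimension (kg·m²·s⁻³·A⁻² vs kg·m·s⁻³·A⁻¹).

No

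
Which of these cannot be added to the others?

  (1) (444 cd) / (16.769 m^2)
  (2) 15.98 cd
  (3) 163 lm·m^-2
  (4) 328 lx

(2)

Expand each in SI base units:
  (1) [cd] / [m²] = m⁻²·cd
  (2) cd
  (3) lm·m⁻² = cd·m⁻² = m⁻²·cd
  (4) lx = lm·m⁻² = m⁻²·cd
All reduce to m⁻²·cd except (2), which is cd.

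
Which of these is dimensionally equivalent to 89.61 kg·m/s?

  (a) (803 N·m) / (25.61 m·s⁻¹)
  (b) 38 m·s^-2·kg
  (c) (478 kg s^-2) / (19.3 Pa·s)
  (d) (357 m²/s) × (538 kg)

(a)

Reference: kg·m·s⁻¹.
Each option:
  (a) [kg·m²·s⁻²] / [m·s⁻¹] = kg·m·s⁻¹  ← same
  (b) kg·m·s⁻²
  (c) [kg·s⁻²] / [kg·m⁻¹·s⁻¹] = m·s⁻¹
  (d) [m²·s⁻¹] · [kg] = kg·m²·s⁻¹
Only (a) matches kg·m·s⁻¹.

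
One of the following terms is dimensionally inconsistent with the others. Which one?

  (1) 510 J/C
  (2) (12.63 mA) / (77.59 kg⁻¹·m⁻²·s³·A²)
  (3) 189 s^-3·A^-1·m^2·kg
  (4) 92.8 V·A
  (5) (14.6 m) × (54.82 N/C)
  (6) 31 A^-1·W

(4)

Work out the base dimensions of each:
  (1) J·C⁻¹ = N·m·(s·A)⁻¹ = kg·m²·s⁻³·A⁻¹
  (2) [A] / [kg⁻¹·m⁻²·s³·A²] = kg·m²·s⁻³·A⁻¹
  (3) kg·m²·s⁻³·A⁻¹
  (4) V·A = J·C⁻¹·A = kg·m²·s⁻³
  (5) [m] · [kg·m·s⁻³·A⁻¹] = kg·m²·s⁻³·A⁻¹
  (6) W·A⁻¹ = J·s⁻¹·A⁻¹ = kg·m²·s⁻³·A⁻¹
All reduce to kg·m²·s⁻³·A⁻¹ except (4), which is kg·m²·s⁻³.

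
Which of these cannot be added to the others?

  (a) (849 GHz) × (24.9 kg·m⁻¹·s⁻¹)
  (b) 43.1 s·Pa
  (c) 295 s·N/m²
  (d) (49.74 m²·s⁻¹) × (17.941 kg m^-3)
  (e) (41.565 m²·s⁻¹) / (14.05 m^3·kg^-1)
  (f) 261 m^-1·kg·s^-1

(a)

In SI base units:
  (a) [s⁻¹] · [kg·m⁻¹·s⁻¹] = kg·m⁻¹·s⁻²
  (b) Pa·s = N·m⁻²·s = kg·m⁻¹·s⁻¹
  (c) N·s·m⁻² = kg·m·s⁻²·s·m⁻² = kg·m⁻¹·s⁻¹
  (d) [m²·s⁻¹] · [kg·m⁻³] = kg·m⁻¹·s⁻¹
  (e) [m²·s⁻¹] / [kg⁻¹·m³] = kg·m⁻¹·s⁻¹
  (f) kg·m⁻¹·s⁻¹
All reduce to kg·m⁻¹·s⁻¹ except (a), which is kg·m⁻¹·s⁻².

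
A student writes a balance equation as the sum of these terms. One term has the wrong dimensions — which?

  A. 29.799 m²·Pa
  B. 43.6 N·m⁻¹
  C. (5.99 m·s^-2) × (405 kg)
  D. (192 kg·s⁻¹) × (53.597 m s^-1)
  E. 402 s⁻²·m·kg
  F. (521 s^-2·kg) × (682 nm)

Work out the base dimensions of each:
  A. Pa·m² = N·m⁻²·m² = kg·m·s⁻²
  B. N·m⁻¹ = kg·m·s⁻²·m⁻¹ = kg·s⁻²
  C. [m·s⁻²] · [kg] = kg·m·s⁻²
  D. [kg·s⁻¹] · [m·s⁻¹] = kg·m·s⁻²
  E. kg·m·s⁻²
  F. [kg·s⁻²] · [m] = kg·m·s⁻²
All reduce to kg·m·s⁻² except B., which is kg·s⁻².

B.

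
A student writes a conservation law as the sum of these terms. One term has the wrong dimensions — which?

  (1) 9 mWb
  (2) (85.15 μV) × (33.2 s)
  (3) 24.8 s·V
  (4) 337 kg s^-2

Reduce each to base SI dimensions:
  (1) Wb = V·s = kg·m²·s⁻²·A⁻¹
  (2) [kg·m²·s⁻³·A⁻¹] · [s] = kg·m²·s⁻²·A⁻¹
  (3) V·s = J·C⁻¹·s = kg·m²·s⁻²·A⁻¹
  (4) kg·s⁻²
All reduce to kg·m²·s⁻²·A⁻¹ except (4), which is kg·s⁻².

(4)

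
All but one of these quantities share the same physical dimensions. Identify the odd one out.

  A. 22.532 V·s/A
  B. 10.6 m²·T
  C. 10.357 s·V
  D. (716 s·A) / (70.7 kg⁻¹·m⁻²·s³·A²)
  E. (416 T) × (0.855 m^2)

A.

Dimensions:
  A. V·s·A⁻¹ = J·C⁻¹·s·A⁻¹ = kg·m²·s⁻²·A⁻²
  B. T·m² = Wb·m⁻²·m² = kg·m²·s⁻²·A⁻¹
  C. V·s = J·C⁻¹·s = kg·m²·s⁻²·A⁻¹
  D. [s·A] / [kg⁻¹·m⁻²·s³·A²] = kg·m²·s⁻²·A⁻¹
  E. [kg·s⁻²·A⁻¹] · [m²] = kg·m²·s⁻²·A⁻¹
All reduce to kg·m²·s⁻²·A⁻¹ except A., which is kg·m²·s⁻²·A⁻².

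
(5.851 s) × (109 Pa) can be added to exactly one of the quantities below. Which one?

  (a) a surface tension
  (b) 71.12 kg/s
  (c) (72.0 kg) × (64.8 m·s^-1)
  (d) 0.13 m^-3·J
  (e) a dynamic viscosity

Reference: [s] · [kg·m⁻¹·s⁻²] = kg·m⁻¹·s⁻¹.
Each option:
  (a) [surface tension] = kg·s⁻²
  (b) kg·s⁻¹
  (c) [kg] · [m·s⁻¹] = kg·m·s⁻¹
  (d) J·m⁻³ = N·m·m⁻³ = kg·m⁻¹·s⁻²
  (e) [dynamic viscosity] = kg·m⁻¹·s⁻¹  ← same
Only (e) matches kg·m⁻¹·s⁻¹.

(e)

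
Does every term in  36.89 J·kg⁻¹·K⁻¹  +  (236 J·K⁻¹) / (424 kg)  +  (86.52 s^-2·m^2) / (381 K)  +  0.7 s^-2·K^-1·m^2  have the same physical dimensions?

Yes

Work out the base dimensions of each:
  36.89 J·kg⁻¹·K⁻¹:  J·kg⁻¹·K⁻¹ = N·m·kg⁻¹·K⁻¹ = m²·s⁻²·K⁻¹
  (236 J·K⁻¹) / (424 kg):  [kg·m²·s⁻²·K⁻¹] / [kg] = m²·s⁻²·K⁻¹
  (86.52 s^-2·m^2) / (381 K):  [m²·s⁻²] / [K] = m²·s⁻²·K⁻¹
  0.7 s^-2·K^-1·m^2:  m²·s⁻²·K⁻¹
Every term reduces to m²·s⁻²·K⁻¹.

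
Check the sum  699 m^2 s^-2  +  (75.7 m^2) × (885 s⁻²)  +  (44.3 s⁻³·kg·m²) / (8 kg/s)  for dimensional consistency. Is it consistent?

Reduce each to base SI dimensions:
  699 m^2 s^-2:  m²·s⁻²
  (75.7 m^2) × (885 s⁻²):  [m²] · [s⁻²] = m²·s⁻²
  (44.3 s⁻³·kg·m²) / (8 kg/s):  [kg·m²·s⁻³] / [kg·s⁻¹] = m²·s⁻²
Every term reduces to m²·s⁻².

Yes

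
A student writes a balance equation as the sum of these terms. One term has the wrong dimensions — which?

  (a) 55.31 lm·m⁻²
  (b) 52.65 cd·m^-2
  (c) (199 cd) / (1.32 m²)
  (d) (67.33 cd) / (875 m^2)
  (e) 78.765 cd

Reduce each to base SI dimensions:
  (a) lm·m⁻² = cd·m⁻² = m⁻²·cd
  (b) cd·m⁻² = m⁻²·cd
  (c) [cd] / [m²] = m⁻²·cd
  (d) [cd] / [m²] = m⁻²·cd
  (e) cd
All reduce to m⁻²·cd except (e), which is cd.

(e)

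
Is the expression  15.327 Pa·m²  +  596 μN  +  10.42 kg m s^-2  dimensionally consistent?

Reduce each to base SI dimensions:
  15.327 Pa·m²:  Pa·m² = N·m⁻²·m² = kg·m·s⁻²
  596 μN:  N = kg·m·s⁻²
  10.42 kg m s^-2:  kg·m·s⁻²
Every term reduces to kg·m·s⁻².

Yes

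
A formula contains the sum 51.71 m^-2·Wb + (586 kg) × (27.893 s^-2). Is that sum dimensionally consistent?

Expand each in SI base units:
  51.71 m^-2·Wb:  Wb·m⁻² = V·s·m⁻² = kg·s⁻²·A⁻¹
  (586 kg) × (27.893 s^-2):  [kg] · [s⁻²] = kg·s⁻²
kg·s⁻²·A⁻¹ ≠ kg·s⁻², so they cannot be added.

No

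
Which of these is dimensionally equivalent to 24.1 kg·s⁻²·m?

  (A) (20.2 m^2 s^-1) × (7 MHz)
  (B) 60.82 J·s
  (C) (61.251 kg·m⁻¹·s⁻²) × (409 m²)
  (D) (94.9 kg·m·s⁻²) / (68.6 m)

(C)

Reference: kg·m·s⁻².
Each option:
  (A) [m²·s⁻¹] · [s⁻¹] = m²·s⁻²
  (B) J·s = N·m·s = kg·m²·s⁻¹
  (C) [kg·m⁻¹·s⁻²] · [m²] = kg·m·s⁻²  ← same
  (D) [kg·m·s⁻²] / [m] = kg·s⁻²
Only (C) matches kg·m·s⁻².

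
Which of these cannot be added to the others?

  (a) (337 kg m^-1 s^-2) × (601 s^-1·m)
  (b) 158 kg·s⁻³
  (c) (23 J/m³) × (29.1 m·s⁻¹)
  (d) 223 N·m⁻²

(d)

In SI base units:
  (a) [kg·m⁻¹·s⁻²] · [m·s⁻¹] = kg·s⁻³
  (b) kg·s⁻³
  (c) [kg·m⁻¹·s⁻²] · [m·s⁻¹] = kg·s⁻³
  (d) N·m⁻² = kg·m·s⁻²·m⁻² = kg·m⁻¹·s⁻²
All reduce to kg·s⁻³ except (d), which is kg·m⁻¹·s⁻².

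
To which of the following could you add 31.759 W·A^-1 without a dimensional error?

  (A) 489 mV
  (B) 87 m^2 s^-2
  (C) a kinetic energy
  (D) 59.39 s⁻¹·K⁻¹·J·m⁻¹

Reference: W·A⁻¹ = J·s⁻¹·A⁻¹ = kg·m²·s⁻³·A⁻¹.
Each option:
  (A) V = J·C⁻¹ = kg·m²·s⁻³·A⁻¹  ← same
  (B) m²·s⁻²
  (C) [kinetic energy] = kg·m²·s⁻²
  (D) J·s⁻¹·m⁻¹·K⁻¹ = N·m·s⁻¹·m⁻¹·K⁻¹ = kg·m·s⁻³·K⁻¹
Only (A) matches kg·m²·s⁻³·A⁻¹.

(A)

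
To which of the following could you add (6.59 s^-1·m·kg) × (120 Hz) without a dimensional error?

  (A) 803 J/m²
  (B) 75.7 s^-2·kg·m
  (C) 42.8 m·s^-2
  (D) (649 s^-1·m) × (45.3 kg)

(B)

Reference: [kg·m·s⁻¹] · [s⁻¹] = kg·m·s⁻².
Each option:
  (A) J·m⁻² = N·m·m⁻² = kg·s⁻²
  (B) kg·m·s⁻²  ← same
  (C) m·s⁻²
  (D) [m·s⁻¹] · [kg] = kg·m·s⁻¹
Only (B) matches kg·m·s⁻².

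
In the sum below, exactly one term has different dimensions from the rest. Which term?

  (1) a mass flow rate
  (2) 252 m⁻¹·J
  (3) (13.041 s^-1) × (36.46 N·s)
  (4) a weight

In SI base units:
  (1) [mass flow rate] = kg·s⁻¹
  (2) J·m⁻¹ = N·m·m⁻¹ = kg·m·s⁻²
  (3) [s⁻¹] · [kg·m·s⁻¹] = kg·m·s⁻²
  (4) [weight] = kg·m·s⁻²
All reduce to kg·m·s⁻² except (1), which is kg·s⁻¹.

(1)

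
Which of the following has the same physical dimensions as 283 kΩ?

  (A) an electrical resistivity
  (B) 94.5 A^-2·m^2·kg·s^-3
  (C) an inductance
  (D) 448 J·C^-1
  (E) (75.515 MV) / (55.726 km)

Reference: Ω = V·A⁻¹ = kg·m²·s⁻³·A⁻².
Each option:
  (A) [electrical resistivity] = kg·m³·s⁻³·A⁻²
  (B) kg·m²·s⁻³·A⁻²  ← same
  (C) [inductance] = kg·m²·s⁻²·A⁻²
  (D) J·C⁻¹ = N·m·(s·A)⁻¹ = kg·m²·s⁻³·A⁻¹
  (E) [kg·m²·s⁻³·A⁻¹] / [m] = kg·m·s⁻³·A⁻¹
Only (B) matches kg·m²·s⁻³·A⁻².

(B)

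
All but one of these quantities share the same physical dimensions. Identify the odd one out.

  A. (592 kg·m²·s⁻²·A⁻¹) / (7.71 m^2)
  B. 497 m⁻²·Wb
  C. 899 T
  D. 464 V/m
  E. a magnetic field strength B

D.

Reduce each to base SI dimensions:
  A. [kg·m²·s⁻²·A⁻¹] / [m²] = kg·s⁻²·A⁻¹
  B. Wb·m⁻² = V·s·m⁻² = kg·s⁻²·A⁻¹
  C. T = Wb·m⁻² = kg·s⁻²·A⁻¹
  D. V·m⁻¹ = J·C⁻¹·m⁻¹ = kg·m·s⁻³·A⁻¹
  E. [magnetic field strength B] = kg·s⁻²·A⁻¹
All reduce to kg·s⁻²·A⁻¹ except D., which is kg·m·s⁻³·A⁻¹.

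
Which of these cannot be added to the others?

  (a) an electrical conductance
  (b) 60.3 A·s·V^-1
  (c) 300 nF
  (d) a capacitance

Reduce each to base SI dimensions:
  (a) [electrical conductance] = kg⁻¹·m⁻²·s³·A²
  (b) A·s·V⁻¹ = A·s·(J·C⁻¹)⁻¹ = kg⁻¹·m⁻²·s⁴·A²
  (c) F = C·V⁻¹ = kg⁻¹·m⁻²·s⁴·A²
  (d) [capacitance] = kg⁻¹·m⁻²·s⁴·A²
All reduce to kg⁻¹·m⁻²·s⁴·A² except (a), which is kg⁻¹·m⁻²·s³·A².

(a)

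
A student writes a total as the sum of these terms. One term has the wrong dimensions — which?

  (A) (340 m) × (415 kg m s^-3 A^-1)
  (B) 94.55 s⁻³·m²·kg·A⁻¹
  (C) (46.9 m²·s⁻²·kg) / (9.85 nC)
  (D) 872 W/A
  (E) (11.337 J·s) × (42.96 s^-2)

(E)

Work out the base dimensions of each:
  (A) [m] · [kg·m·s⁻³·A⁻¹] = kg·m²·s⁻³·A⁻¹
  (B) kg·m²·s⁻³·A⁻¹
  (C) [kg·m²·s⁻²] / [s·A] = kg·m²·s⁻³·A⁻¹
  (D) W·A⁻¹ = J·s⁻¹·A⁻¹ = kg·m²·s⁻³·A⁻¹
  (E) [kg·m²·s⁻¹] · [s⁻²] = kg·m²·s⁻³
All reduce to kg·m²·s⁻³·A⁻¹ except (E), which is kg·m²·s⁻³.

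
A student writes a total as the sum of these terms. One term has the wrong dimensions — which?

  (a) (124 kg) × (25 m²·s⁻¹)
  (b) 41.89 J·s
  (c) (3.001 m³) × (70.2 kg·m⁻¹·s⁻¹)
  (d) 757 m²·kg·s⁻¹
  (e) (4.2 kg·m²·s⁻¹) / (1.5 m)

Reduce each to base SI dimensions:
  (a) [kg] · [m²·s⁻¹] = kg·m²·s⁻¹
  (b) J·s = N·m·s = kg·m²·s⁻¹
  (c) [m³] · [kg·m⁻¹·s⁻¹] = kg·m²·s⁻¹
  (d) kg·m²·s⁻¹
  (e) [kg·m²·s⁻¹] / [m] = kg·m·s⁻¹
All reduce to kg·m²·s⁻¹ except (e), which is kg·m·s⁻¹.

(e)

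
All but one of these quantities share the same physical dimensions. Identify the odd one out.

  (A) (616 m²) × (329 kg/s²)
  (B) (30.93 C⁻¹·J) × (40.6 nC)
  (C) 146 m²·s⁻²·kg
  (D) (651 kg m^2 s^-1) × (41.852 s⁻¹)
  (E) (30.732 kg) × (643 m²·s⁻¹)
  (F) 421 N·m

Dimensions:
  (A) [m²] · [kg·s⁻²] = kg·m²·s⁻²
  (B) [kg·m²·s⁻³·A⁻¹] · [s·A] = kg·m²·s⁻²
  (C) kg·m²·s⁻²
  (D) [kg·m²·s⁻¹] · [s⁻¹] = kg·m²·s⁻²
  (E) [kg] · [m²·s⁻¹] = kg·m²·s⁻¹
  (F) N·m = kg·m·s⁻²·m = kg·m²·s⁻²
All reduce to kg·m²·s⁻² except (E), which is kg·m²·s⁻¹.

(E)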